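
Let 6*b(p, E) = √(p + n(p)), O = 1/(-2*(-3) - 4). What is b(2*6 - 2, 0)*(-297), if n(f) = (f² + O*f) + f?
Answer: -495*√5/2 ≈ -553.43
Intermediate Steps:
O = ½ (O = 1/(6 - 4) = 1/2 = ½ ≈ 0.50000)
n(f) = f² + 3*f/2 (n(f) = (f² + f/2) + f = f² + 3*f/2)
b(p, E) = √(p + p*(3 + 2*p)/2)/6
b(2*6 - 2, 0)*(-297) = (√2*√((2*6 - 2)*(5 + 2*(2*6 - 2)))/12)*(-297) = (√2*√((12 - 2)*(5 + 2*(12 - 2)))/12)*(-297) = (√2*√(10*(5 + 2*10))/12)*(-297) = (√2*√(10*(5 + 20))/12)*(-297) = (√2*√(10*25)/12)*(-297) = (√2*√250/12)*(-297) = (√2*(5*√10)/12)*(-297) = (5*√5/6)*(-297) = -495*√5/2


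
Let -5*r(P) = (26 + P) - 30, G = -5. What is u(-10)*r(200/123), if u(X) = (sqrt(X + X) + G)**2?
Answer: 292/123 - 1168*I*sqrt(5)/123 ≈ 2.374 - 21.234*I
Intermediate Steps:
r(P) = 4/5 - P/5 (r(P) = -((26 + P) - 30)/5 = -(-4 + P)/5 = 4/5 - P/5)
u(X) = (-5 + sqrt(2)*sqrt(X))**2 (u(X) = (sqrt(X + X) - 5)**2 = (sqrt(2*X) - 5)**2 = (sqrt(2)*sqrt(X) - 5)**2 = (-5 + sqrt(2)*sqrt(X))**2)
u(-10)*r(200/123) = (-5 + sqrt(2)*sqrt(-10))**2*(4/5 - 40/123) = (-5 + sqrt(2)*(I*sqrt(10)))**2*(4/5 - 40/123) = (-5 + 2*I*sqrt(5))**2*(4/5 - 1/5*200/123) = (-5 + 2*I*sqrt(5))**2*(4/5 - 40/123) = (-5 + 2*I*sqrt(5))**2*(292/615) = 292*(-5 + 2*I*sqrt(5))**2/615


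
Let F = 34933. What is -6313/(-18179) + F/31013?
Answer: 830832076/563785327 ≈ 1.4737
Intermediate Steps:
-6313/(-18179) + F/31013 = -6313/(-18179) + 34933/31013 = -6313*(-1/18179) + 34933*(1/31013) = 6313/18179 + 34933/31013 = 830832076/563785327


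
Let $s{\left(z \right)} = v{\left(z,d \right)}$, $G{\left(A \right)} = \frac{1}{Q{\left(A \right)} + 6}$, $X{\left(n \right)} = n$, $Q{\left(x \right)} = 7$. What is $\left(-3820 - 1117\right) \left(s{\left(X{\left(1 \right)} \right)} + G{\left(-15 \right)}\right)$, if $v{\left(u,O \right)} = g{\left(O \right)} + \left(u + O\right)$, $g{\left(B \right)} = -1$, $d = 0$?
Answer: $- \frac{4937}{13} \approx -379.77$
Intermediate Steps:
$G{\left(A \right)} = \frac{1}{13}$ ($G{\left(A \right)} = \frac{1}{7 + 6} = \frac{1}{13}$)
$v{\left(u,O \right)} = -1 + O + u$ ($v{\left(u,O \right)} = -1 + \left(u + O\right) = -1 + \left(O + u\right) = -1 + O + u$)
$s{\left(z \right)} = -1 + z$ ($s{\left(z \right)} = -1 + 0 + z = -1 + z$)
$\left(-3820 - 1117\right) \left(s{\left(X{\left(1 \right)} \right)} + G{\left(-15 \right)}\right) = \left(-3820 - 1117\right) \left(\left(-1 + 1\right) + \frac{1}{13}\right) = - 4937 \left(0 + \frac{1}{13}\right) = \left(-4937\right) \frac{1}{13} = - \frac{4937}{13}$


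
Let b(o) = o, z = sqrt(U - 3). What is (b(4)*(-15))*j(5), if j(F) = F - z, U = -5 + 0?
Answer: -300 + 120*I*sqrt(2) ≈ -300.0 + 169.71*I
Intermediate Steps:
U = -5
z = 2*I*sqrt(2) (z = sqrt(-5 - 3) = sqrt(-8) = 2*I*sqrt(2) ≈ 2.8284*I)
j(F) = F - 2*I*sqrt(2)
(b(4)*(-15))*j(5) = (4*(-15))*(5 - 2*I*sqrt(2)) = -60*(5 - 2*I*sqrt(2)) = -300 + 120*I*sqrt(2)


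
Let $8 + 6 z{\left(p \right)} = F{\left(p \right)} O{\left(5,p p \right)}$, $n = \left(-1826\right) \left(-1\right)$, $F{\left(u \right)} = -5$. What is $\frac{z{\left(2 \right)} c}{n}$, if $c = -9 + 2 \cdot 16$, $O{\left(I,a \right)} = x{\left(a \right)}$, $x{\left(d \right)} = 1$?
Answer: $- \frac{299}{10956} \approx -0.027291$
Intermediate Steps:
$O{\left(I,a \right)} = 1$
$n = 1826$
$z{\left(p \right)} = - \frac{13}{6}$ ($z{\left(p \right)} = - \frac{4}{3} + \frac{\left(-5\right) 1}{6} = - \frac{4}{3} + \frac{1}{6} \left(-5\right) = - \frac{4}{3} - \frac{5}{6} = - \frac{13}{6}$)
$c = 23$ ($c = -9 + 32 = 23$)
$\frac{z{\left(2 \right)} c}{n} = \frac{\left(- \frac{13}{6}\right) 23}{1826} = \left(- \frac{299}{6}\right) \frac{1}{1826} = - \frac{299}{10956}$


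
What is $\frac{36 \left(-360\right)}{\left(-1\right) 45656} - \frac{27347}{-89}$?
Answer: $\frac{156213509}{507923} \approx 307.55$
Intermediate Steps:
$\frac{36 \left(-360\right)}{\left(-1\right) 45656} - \frac{27347}{-89} = - \frac{12960}{-45656} - - \frac{27347}{89} = \left(-12960\right) \left(- \frac{1}{45656}\right) + \frac{27347}{89} = \frac{1620}{5707} + \frac{27347}{89} = \frac{156213509}{507923}$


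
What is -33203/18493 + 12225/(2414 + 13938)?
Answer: -316858531/302397536 ≈ -1.0478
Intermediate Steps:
-33203/18493 + 12225/(2414 + 13938) = -33203*1/18493 + 12225/16352 = -33203/18493 + 12225*(1/16352) = -33203/18493 + 12225/16352 = -316858531/302397536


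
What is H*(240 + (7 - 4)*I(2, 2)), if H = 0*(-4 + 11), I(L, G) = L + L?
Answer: 0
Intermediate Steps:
I(L, G) = 2*L
H = 0 (H = 0*7 = 0)
H*(240 + (7 - 4)*I(2, 2)) = 0*(240 + (7 - 4)*(2*2)) = 0*(240 + 3*4) = 0*(240 + 12) = 0*252 = 0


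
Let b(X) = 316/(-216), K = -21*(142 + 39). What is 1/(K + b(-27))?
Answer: -54/205333 ≈ -0.00026299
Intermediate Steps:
K = -3801 (K = -21*181 = -3801)
b(X) = -79/54 (b(X) = 316*(-1/216) = -79/54)
1/(K + b(-27)) = 1/(-3801 - 79/54) = 1/(-205333/54) = -54/205333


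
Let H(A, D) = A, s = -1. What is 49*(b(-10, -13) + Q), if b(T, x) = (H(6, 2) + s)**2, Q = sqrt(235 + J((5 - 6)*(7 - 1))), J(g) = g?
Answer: 1225 + 49*sqrt(229) ≈ 1966.5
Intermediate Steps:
Q = sqrt(229) (Q = sqrt(235 + (5 - 6)*(7 - 1)) = sqrt(235 - 1*6) = sqrt(235 - 6) = sqrt(229) ≈ 15.133)
b(T, x) = 25 (b(T, x) = (6 - 1)**2 = 5**2 = 25)
49*(b(-10, -13) + Q) = 49*(25 + sqrt(229)) = 1225 + 49*sqrt(229)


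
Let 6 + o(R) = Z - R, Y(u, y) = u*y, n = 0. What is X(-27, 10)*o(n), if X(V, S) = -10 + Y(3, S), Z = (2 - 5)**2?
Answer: 60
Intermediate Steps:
Z = 9 (Z = (-3)**2 = 9)
X(V, S) = -10 + 3*S
o(R) = 3 - R (o(R) = -6 + (9 - R) = 3 - R)
X(-27, 10)*o(n) = (-10 + 3*10)*(3 - 1*0) = (-10 + 30)*(3 + 0) = 20*3 = 60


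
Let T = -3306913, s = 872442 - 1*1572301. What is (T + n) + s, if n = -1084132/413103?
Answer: -1655210617648/413103 ≈ -4.0068e+6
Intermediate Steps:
s = -699859 (s = 872442 - 1572301 = -699859)
n = -1084132/413103 (n = -1084132*1/413103 = -1084132/413103 ≈ -2.6244)
(T + n) + s = (-3306913 - 1084132/413103) - 699859 = -1366096765171/413103 - 699859 = -1655210617648/413103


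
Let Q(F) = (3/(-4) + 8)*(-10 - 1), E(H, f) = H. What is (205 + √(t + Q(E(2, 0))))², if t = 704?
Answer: (410 + √2497)²/4 ≈ 52893.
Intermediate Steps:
Q(F) = -319/4 (Q(F) = (3*(-¼) + 8)*(-11) = (-¾ + 8)*(-11) = (29/4)*(-11) = -319/4)
(205 + √(t + Q(E(2, 0))))² = (205 + √(704 - 319/4))² = (205 + √(2497/4))² = (205 + √2497/2)²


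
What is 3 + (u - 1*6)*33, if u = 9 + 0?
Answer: 102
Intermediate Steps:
u = 9
3 + (u - 1*6)*33 = 3 + (9 - 1*6)*33 = 3 + (9 - 6)*33 = 3 + 3*33 = 3 + 99 = 102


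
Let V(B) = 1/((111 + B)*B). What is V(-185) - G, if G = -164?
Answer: 2245161/13690 ≈ 164.00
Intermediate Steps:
V(B) = 1/(B*(111 + B))
V(-185) - G = 1/((-185)*(111 - 185)) - 1*(-164) = -1/185/(-74) + 164 = -1/185*(-1/74) + 164 = 1/13690 + 164 = 2245161/13690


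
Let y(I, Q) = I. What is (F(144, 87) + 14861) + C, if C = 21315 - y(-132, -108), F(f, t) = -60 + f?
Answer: 36392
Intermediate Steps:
C = 21447 (C = 21315 - 1*(-132) = 21315 + 132 = 21447)
(F(144, 87) + 14861) + C = ((-60 + 144) + 14861) + 21447 = (84 + 14861) + 21447 = 14945 + 21447 = 36392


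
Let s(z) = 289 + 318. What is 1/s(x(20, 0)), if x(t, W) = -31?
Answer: 1/607 ≈ 0.0016474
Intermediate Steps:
s(z) = 607
1/s(x(20, 0)) = 1/607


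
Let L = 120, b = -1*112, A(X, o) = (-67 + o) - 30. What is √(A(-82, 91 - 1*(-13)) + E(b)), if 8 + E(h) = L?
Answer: √119 ≈ 10.909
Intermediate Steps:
A(X, o) = -97 + o
b = -112
E(h) = 112 (E(h) = -8 + 120 = 112)
√(A(-82, 91 - 1*(-13)) + E(b)) = √((-97 + (91 - 1*(-13))) + 112) = √((-97 + (91 + 13)) + 112) = √((-97 + 104) + 112) = √(7 + 112) = √119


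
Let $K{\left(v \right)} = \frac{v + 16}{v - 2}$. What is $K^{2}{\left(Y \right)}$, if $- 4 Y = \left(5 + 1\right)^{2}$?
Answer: $\frac{49}{121} \approx 0.40496$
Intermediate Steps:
$Y = -9$ ($Y = - \frac{\left(5 + 1\right)^{2}}{4} = - \frac{6^{2}}{4} = \left(- \frac{1}{4}\right) 36 = -9$)
$K{\left(v \right)} = \frac{16 + v}{-2 + v}$
$K^{2}{\left(Y \right)} = \left(\frac{16 - 9}{-2 - 9}\right)^{2} = \left(\frac{1}{-11} \cdot 7\right)^{2} = \left(\left(- \frac{1}{11}\right) 7\right)^{2} = \left(- \frac{7}{11}\right)^{2} = \frac{49}{121}$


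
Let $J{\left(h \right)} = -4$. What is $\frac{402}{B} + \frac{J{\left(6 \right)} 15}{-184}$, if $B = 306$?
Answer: $\frac{3847}{2346} \approx 1.6398$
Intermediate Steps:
$\frac{402}{B} + \frac{J{\left(6 \right)} 15}{-184} = \frac{402}{306} + \frac{\left(-4\right) 15}{-184} = 402 \cdot \frac{1}{306} - - \frac{15}{46} = \frac{67}{51} + \frac{15}{46} = \frac{3847}{2346}$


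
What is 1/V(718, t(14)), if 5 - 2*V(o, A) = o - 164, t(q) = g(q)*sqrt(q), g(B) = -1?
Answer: -2/549 ≈ -0.0036430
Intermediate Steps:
t(q) = -sqrt(q)
V(o, A) = 169/2 - o/2 (V(o, A) = 5/2 - (o - 164)/2 = 5/2 - (-164 + o)/2 = 5/2 + (82 - o/2) = 169/2 - o/2)
1/V(718, t(14)) = 1/(169/2 - 1/2*718) = 1/(169/2 - 359) = 1/(-549/2) = -2/549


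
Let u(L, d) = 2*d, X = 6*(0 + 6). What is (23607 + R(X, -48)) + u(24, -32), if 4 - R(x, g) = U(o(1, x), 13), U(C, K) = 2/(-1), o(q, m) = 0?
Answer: 23549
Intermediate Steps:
X = 36 (X = 6*6 = 36)
U(C, K) = -2 (U(C, K) = 2*(-1) = -2)
R(x, g) = 6 (R(x, g) = 4 - 1*(-2) = 4 + 2 = 6)
(23607 + R(X, -48)) + u(24, -32) = (23607 + 6) + 2*(-32) = 23613 - 64 = 23549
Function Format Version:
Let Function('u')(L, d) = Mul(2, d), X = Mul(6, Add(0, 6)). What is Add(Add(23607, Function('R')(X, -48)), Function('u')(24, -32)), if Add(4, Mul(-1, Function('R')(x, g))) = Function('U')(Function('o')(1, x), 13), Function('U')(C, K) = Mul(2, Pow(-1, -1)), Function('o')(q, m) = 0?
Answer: 23549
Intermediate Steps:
X = 36 (X = Mul(6, 6) = 36)
Function('U')(C, K) = -2 (Function('U')(C, K) = Mul(2, -1) = -2)
Function('R')(x, g) = 6 (Function('R')(x, g) = Add(4, Mul(-1, -2)) = Add(4, 2) = 6)
Add(Add(23607, Function('R')(X, -48)), Function('u')(24, -32)) = Add(Add(23607, 6), Mul(2, -32)) = Add(23613, -64) = 23549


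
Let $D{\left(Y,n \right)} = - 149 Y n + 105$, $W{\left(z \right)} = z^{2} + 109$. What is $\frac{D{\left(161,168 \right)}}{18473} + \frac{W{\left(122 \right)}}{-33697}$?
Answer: $- \frac{19439637064}{88926383} \approx -218.6$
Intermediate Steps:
$W{\left(z \right)} = 109 + z^{2}$
$D{\left(Y,n \right)} = 105 - 149 Y n$ ($D{\left(Y,n \right)} = - 149 Y n + 105 = 105 - 149 Y n$)
$\frac{D{\left(161,168 \right)}}{18473} + \frac{W{\left(122 \right)}}{-33697} = \frac{105 - 23989 \cdot 168}{18473} + \frac{109 + 122^{2}}{-33697} = \left(105 - 4030152\right) \frac{1}{18473} + \left(109 + 14884\right) \left(- \frac{1}{33697}\right) = \left(-4030047\right) \frac{1}{18473} + 14993 \left(- \frac{1}{33697}\right) = - \frac{575721}{2639} - \frac{14993}{33697} = - \frac{19439637064}{88926383}$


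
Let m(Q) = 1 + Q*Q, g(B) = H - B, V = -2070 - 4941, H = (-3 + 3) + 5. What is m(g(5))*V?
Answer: -7011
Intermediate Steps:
H = 5 (H = 0 + 5 = 5)
V = -7011
g(B) = 5 - B
m(Q) = 1 + Q²
m(g(5))*V = (1 + (5 - 1*5)²)*(-7011) = (1 + (5 - 5)²)*(-7011) = (1 + 0²)*(-7011) = (1 + 0)*(-7011) = 1*(-7011) = -7011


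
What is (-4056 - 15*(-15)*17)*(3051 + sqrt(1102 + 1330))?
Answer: -704781 - 1848*sqrt(38) ≈ -7.1617e+5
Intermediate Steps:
(-4056 - 15*(-15)*17)*(3051 + sqrt(1102 + 1330)) = (-4056 + 225*17)*(3051 + sqrt(2432)) = (-4056 + 3825)*(3051 + 8*sqrt(38)) = -231*(3051 + 8*sqrt(38)) = -704781 - 1848*sqrt(38)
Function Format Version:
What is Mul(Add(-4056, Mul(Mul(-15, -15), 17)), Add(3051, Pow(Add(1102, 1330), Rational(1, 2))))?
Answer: Add(-704781, Mul(-1848, Pow(38, Rational(1, 2)))) ≈ -7.1617e+5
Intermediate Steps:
Mul(Add(-4056, Mul(Mul(-15, -15), 17)), Add(3051, Pow(Add(1102, 1330), Rational(1, 2)))) = Mul(Add(-4056, Mul(225, 17)), Add(3051, Pow(2432, Rational(1, 2)))) = Mul(Add(-4056, 3825), Add(3051, Mul(8, Pow(38, Rational(1, 2))))) = Mul(-231, Add(3051, Mul(8, Pow(38, Rational(1, 2))))) = Add(-704781, Mul(-1848, Pow(38, Rational(1, 2))))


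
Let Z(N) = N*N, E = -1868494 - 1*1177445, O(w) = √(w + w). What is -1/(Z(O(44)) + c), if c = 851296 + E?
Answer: 1/2194555 ≈ 4.5567e-7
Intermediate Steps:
O(w) = √2*√w (O(w) = √(2*w) = √2*√w)
E = -3045939 (E = -1868494 - 1177445 = -3045939)
Z(N) = N²
c = -2194643 (c = 851296 - 3045939 = -2194643)
-1/(Z(O(44)) + c) = -1/((√2*√44)² - 2194643) = -1/((√2*(2*√11))² - 2194643) = -1/((2*√22)² - 2194643) = -1/(88 - 2194643) = -1/(-2194555) = -1*(-1/2194555) = 1/2194555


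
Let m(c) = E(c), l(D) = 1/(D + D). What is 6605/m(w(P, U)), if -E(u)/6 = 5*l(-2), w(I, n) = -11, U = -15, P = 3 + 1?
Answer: 2642/3 ≈ 880.67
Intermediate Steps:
l(D) = 1/(2*D)
P = 4
E(u) = 15/2 (E(u) = -30*(½)/(-2) = -30*(½)*(-½) = -30*(-1)/4 = -6*(-5/4) = 15/2)
m(c) = 15/2
6605/m(w(P, U)) = 6605/(15/2) = 6605*(2/15) = 2642/3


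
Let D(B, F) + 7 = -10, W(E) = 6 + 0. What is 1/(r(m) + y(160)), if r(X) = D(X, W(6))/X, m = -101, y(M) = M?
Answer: 101/16177 ≈ 0.0062434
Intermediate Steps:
W(E) = 6
D(B, F) = -17 (D(B, F) = -7 - 10 = -17)
r(X) = -17/X
1/(r(m) + y(160)) = 1/(-17/(-101) + 160) = 1/(-17*(-1/101) + 160) = 1/(17/101 + 160) = 1/(16177/101) = 101/16177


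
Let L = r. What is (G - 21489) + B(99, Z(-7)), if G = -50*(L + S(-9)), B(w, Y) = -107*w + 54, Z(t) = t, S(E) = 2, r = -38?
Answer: -30228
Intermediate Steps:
B(w, Y) = 54 - 107*w
L = -38
G = 1800 (G = -50*(-38 + 2) = -50*(-36) = 1800)
(G - 21489) + B(99, Z(-7)) = (1800 - 21489) + (54 - 107*99) = -19689 + (54 - 10593) = -19689 - 10539 = -30228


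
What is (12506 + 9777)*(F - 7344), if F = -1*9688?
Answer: -379524056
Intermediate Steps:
F = -9688
(12506 + 9777)*(F - 7344) = (12506 + 9777)*(-9688 - 7344) = 22283*(-17032) = -379524056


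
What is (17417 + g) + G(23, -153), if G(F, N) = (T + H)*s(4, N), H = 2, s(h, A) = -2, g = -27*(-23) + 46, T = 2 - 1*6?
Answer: 18088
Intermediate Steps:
T = -4 (T = 2 - 6 = -4)
g = 667 (g = 621 + 46 = 667)
G(F, N) = 4 (G(F, N) = (-4 + 2)*(-2) = -2*(-2) = 4)
(17417 + g) + G(23, -153) = (17417 + 667) + 4 = 18084 + 4 = 18088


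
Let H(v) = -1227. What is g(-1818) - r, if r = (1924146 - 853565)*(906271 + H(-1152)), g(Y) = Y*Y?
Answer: -968919605440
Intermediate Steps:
g(Y) = Y²
r = 968922910564 (r = (1924146 - 853565)*(906271 - 1227) = 1070581*905044 = 968922910564)
g(-1818) - r = (-1818)² - 1*968922910564 = 3305124 - 968922910564 = -968919605440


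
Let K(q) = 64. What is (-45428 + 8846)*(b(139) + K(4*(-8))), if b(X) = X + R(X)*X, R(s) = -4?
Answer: 12913446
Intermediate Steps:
b(X) = -3*X (b(X) = X - 4*X = -3*X)
(-45428 + 8846)*(b(139) + K(4*(-8))) = (-45428 + 8846)*(-3*139 + 64) = -36582*(-417 + 64) = -36582*(-353) = 12913446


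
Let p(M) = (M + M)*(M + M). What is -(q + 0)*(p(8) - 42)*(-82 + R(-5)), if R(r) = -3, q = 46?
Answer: 836740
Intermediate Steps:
p(M) = 4*M**2 (p(M) = (2*M)*(2*M) = 4*M**2)
-(q + 0)*(p(8) - 42)*(-82 + R(-5)) = -(46 + 0)*(4*8**2 - 42)*(-82 - 3) = -46*(4*64 - 42)*(-85) = -46*(256 - 42)*(-85) = -46*214*(-85) = -9844*(-85) = -1*(-836740) = 836740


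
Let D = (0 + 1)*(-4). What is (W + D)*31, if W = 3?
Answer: -31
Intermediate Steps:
D = -4 (D = 1*(-4) = -4)
(W + D)*31 = (3 - 4)*31 = -1*31 = -31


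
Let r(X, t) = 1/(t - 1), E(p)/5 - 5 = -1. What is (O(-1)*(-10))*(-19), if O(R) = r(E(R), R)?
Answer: -95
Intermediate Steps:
E(p) = 20 (E(p) = 25 + 5*(-1) = 25 - 5 = 20)
r(X, t) = 1/(-1 + t)
O(R) = 1/(-1 + R)
(O(-1)*(-10))*(-19) = (-10/(-1 - 1))*(-19) = (-10/(-2))*(-19) = -1/2*(-10)*(-19) = 5*(-19) = -95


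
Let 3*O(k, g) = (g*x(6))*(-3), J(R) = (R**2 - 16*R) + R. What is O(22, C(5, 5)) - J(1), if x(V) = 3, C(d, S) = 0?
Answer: 14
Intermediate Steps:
J(R) = R**2 - 15*R
O(k, g) = -3*g (O(k, g) = ((g*3)*(-3))/3 = ((3*g)*(-3))/3 = (-9*g)/3 = -3*g)
O(22, C(5, 5)) - J(1) = -3*0 - (-15 + 1) = 0 - (-14) = 0 - 1*(-14) = 0 + 14 = 14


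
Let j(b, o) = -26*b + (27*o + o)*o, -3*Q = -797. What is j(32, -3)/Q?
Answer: -1740/797 ≈ -2.1832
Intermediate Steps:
Q = 797/3 (Q = -1/3*(-797) = 797/3 ≈ 265.67)
j(b, o) = -26*b + 28*o**2 (j(b, o) = -26*b + (28*o)*o = -26*b + 28*o**2)
j(32, -3)/Q = (-26*32 + 28*(-3)**2)/(797/3) = (-832 + 28*9)*(3/797) = (-832 + 252)*(3/797) = -580*3/797 = -1740/797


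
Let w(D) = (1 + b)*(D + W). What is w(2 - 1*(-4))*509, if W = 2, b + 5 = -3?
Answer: -28504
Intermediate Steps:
b = -8 (b = -5 - 3 = -8)
w(D) = -14 - 7*D (w(D) = (1 - 8)*(D + 2) = -7*(2 + D) = -14 - 7*D)
w(2 - 1*(-4))*509 = (-14 - 7*(2 - 1*(-4)))*509 = (-14 - 7*(2 + 4))*509 = (-14 - 7*6)*509 = (-14 - 42)*509 = -56*509 = -28504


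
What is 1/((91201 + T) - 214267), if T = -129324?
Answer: -1/252390 ≈ -3.9621e-6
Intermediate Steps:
1/((91201 + T) - 214267) = 1/((91201 - 129324) - 214267) = 1/(-38123 - 214267) = 1/(-252390) = -1/252390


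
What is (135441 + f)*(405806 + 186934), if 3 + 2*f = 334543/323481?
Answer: 8656428735546180/107827 ≈ 8.0281e+10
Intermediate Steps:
f = -317950/323481 (f = -3/2 + (334543/323481)/2 = -3/2 + (334543*(1/323481))/2 = -3/2 + (½)*(334543/323481) = -3/2 + 334543/646962 = -317950/323481 ≈ -0.98290)
(135441 + f)*(405806 + 186934) = (135441 - 317950/323481)*(405806 + 186934) = (43812272171/323481)*592740 = 8656428735546180/107827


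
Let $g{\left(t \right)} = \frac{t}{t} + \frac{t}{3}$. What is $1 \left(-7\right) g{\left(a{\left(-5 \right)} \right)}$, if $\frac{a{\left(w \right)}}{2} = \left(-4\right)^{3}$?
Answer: $\frac{875}{3} \approx 291.67$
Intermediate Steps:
$a{\left(w \right)} = -128$ ($a{\left(w \right)} = 2 \left(-4\right)^{3} = 2 \left(-64\right) = -128$)
$g{\left(t \right)} = 1 + \frac{t}{3}$ ($g{\left(t \right)} = 1 + t \frac{1}{3} = 1 + \frac{t}{3}$)
$1 \left(-7\right) g{\left(a{\left(-5 \right)} \right)} = 1 \left(-7\right) \left(1 + \frac{1}{3} \left(-128\right)\right) = - 7 \left(1 - \frac{128}{3}\right) = \left(-7\right) \left(- \frac{125}{3}\right) = \frac{875}{3}$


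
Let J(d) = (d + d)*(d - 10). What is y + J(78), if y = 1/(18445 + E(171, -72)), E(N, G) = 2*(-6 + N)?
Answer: 199165201/18775 ≈ 10608.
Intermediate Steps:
E(N, G) = -12 + 2*N
y = 1/18775 (y = 1/(18445 + (-12 + 2*171)) = 1/(18445 + (-12 + 342)) = 1/(18445 + 330) = 1/18775 ≈ 5.3262e-5)
J(d) = 2*d*(-10 + d) (J(d) = (2*d)*(-10 + d) = 2*d*(-10 + d))
y + J(78) = 1/18775 + 2*78*(-10 + 78) = 1/18775 + 2*78*68 = 1/18775 + 10608 = 199165201/18775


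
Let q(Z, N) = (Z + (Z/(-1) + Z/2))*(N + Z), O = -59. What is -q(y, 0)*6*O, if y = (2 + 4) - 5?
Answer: 177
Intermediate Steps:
y = 1 (y = 6 - 5 = 1)
q(Z, N) = Z*(N + Z)/2 (q(Z, N) = (Z + (Z*(-1) + Z*(½)))*(N + Z) = (Z + (-Z + Z/2))*(N + Z) = (Z - Z/2)*(N + Z) = (Z/2)*(N + Z) = Z*(N + Z)/2)
-q(y, 0)*6*O = -((½)*1*(0 + 1))*6*(-59) = -((½)*1*1)*6*(-59) = -(½)*6*(-59) = -3*(-59) = -1*(-177) = 177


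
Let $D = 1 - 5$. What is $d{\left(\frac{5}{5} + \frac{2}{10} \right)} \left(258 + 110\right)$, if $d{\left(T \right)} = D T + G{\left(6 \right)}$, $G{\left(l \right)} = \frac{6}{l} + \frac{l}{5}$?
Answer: $- \frac{4784}{5} \approx -956.8$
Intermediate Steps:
$D = -4$
$G{\left(l \right)} = \frac{6}{l} + \frac{l}{5}$ ($G{\left(l \right)} = \frac{6}{l} + l \frac{1}{5} = \frac{6}{l} + \frac{l}{5}$)
$d{\left(T \right)} = \frac{11}{5} - 4 T$ ($d{\left(T \right)} = - 4 T + \left(\frac{6}{6} + \frac{1}{5} \cdot 6\right) = - 4 T + \left(6 \cdot \frac{1}{6} + \frac{6}{5}\right) = - 4 T + \left(1 + \frac{6}{5}\right) = - 4 T + \frac{11}{5} = \frac{11}{5} - 4 T$)
$d{\left(\frac{5}{5} + \frac{2}{10} \right)} \left(258 + 110\right) = \left(\frac{11}{5} - 4 \left(\frac{5}{5} + \frac{2}{10}\right)\right) \left(258 + 110\right) = \left(\frac{11}{5} - 4 \left(5 \cdot \frac{1}{5} + 2 \cdot \frac{1}{10}\right)\right) 368 = \left(\frac{11}{5} - 4 \left(1 + \frac{1}{5}\right)\right) 368 = \left(\frac{11}{5} - \frac{24}{5}\right) 368 = \left(- \frac{13}{5}\right) 368 = - \frac{4784}{5}$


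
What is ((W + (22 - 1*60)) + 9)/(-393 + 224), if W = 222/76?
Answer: 991/6422 ≈ 0.15431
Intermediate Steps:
W = 111/38 (W = 222*(1/76) = 111/38 ≈ 2.9211)
((W + (22 - 1*60)) + 9)/(-393 + 224) = ((111/38 + (22 - 1*60)) + 9)/(-393 + 224) = ((111/38 + (22 - 60)) + 9)/(-169) = ((111/38 - 38) + 9)*(-1/169) = (-1333/38 + 9)*(-1/169) = -991/38*(-1/169) = 991/6422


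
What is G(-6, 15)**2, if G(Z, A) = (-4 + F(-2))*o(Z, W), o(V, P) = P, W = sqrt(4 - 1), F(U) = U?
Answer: 108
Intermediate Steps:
W = sqrt(3) ≈ 1.7320
G(Z, A) = -6*sqrt(3) (G(Z, A) = (-4 - 2)*sqrt(3) = -6*sqrt(3))
G(-6, 15)**2 = (-6*sqrt(3))**2 = 108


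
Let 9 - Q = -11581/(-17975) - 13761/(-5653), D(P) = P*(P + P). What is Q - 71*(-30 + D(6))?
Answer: -302407304143/101612675 ≈ -2976.1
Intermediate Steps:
D(P) = 2*P**2 (D(P) = P*(2*P) = 2*P**2)
Q = 601692707/101612675 (Q = 9 - (-11581/(-17975) - 13761/(-5653)) = 9 - (-11581*(-1/17975) - 13761*(-1/5653)) = 9 - (11581/17975 + 13761/5653) = 9 - 1*312821368/101612675 = 9 - 312821368/101612675 = 601692707/101612675 ≈ 5.9214)
Q - 71*(-30 + D(6)) = 601692707/101612675 - 71*(-30 + 2*6**2) = 601692707/101612675 - 71*(-30 + 2*36) = 601692707/101612675 - 71*(-30 + 72) = 601692707/101612675 - 71*42 = 601692707/101612675 - 2982 = -302407304143/101612675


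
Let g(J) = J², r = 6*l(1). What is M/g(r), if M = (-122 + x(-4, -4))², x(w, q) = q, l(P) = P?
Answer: 441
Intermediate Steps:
r = 6 (r = 6*1 = 6)
M = 15876 (M = (-122 - 4)² = (-126)² = 15876)
M/g(r) = 15876/(6²) = 15876/36 = 15876*(1/36) = 441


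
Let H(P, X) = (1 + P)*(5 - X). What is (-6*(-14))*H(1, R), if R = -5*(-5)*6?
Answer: -24360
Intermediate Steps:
R = 150 (R = 25*6 = 150)
(-6*(-14))*H(1, R) = (-6*(-14))*(5 - 1*150 + 5*1 - 1*1*150) = 84*(5 - 150 + 5 - 150) = 84*(-290) = -24360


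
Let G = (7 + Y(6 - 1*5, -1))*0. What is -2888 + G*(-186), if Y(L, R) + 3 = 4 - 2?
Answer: -2888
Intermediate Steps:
Y(L, R) = -1 (Y(L, R) = -3 + (4 - 2) = -3 + 2 = -1)
G = 0 (G = (7 - 1)*0 = 6*0 = 0)
-2888 + G*(-186) = -2888 + 0*(-186) = -2888 + 0 = -2888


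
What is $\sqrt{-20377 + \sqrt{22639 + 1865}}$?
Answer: $\sqrt{-20377 + 2 \sqrt{6126}} \approx 142.2 i$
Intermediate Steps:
$\sqrt{-20377 + \sqrt{22639 + 1865}} = \sqrt{-20377 + \sqrt{24504}} = \sqrt{-20377 + 2 \sqrt{6126}}$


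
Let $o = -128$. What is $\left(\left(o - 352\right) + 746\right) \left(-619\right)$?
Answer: $-164654$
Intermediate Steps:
$\left(\left(o - 352\right) + 746\right) \left(-619\right) = \left(\left(-128 - 352\right) + 746\right) \left(-619\right) = \left(-480 + 746\right) \left(-619\right) = 266 \left(-619\right) = -164654$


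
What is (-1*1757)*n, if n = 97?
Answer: -170429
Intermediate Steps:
(-1*1757)*n = -1*1757*97 = -1757*97 = -170429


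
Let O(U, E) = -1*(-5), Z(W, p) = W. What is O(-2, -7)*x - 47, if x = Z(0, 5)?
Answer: -47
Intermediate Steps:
x = 0
O(U, E) = 5
O(-2, -7)*x - 47 = 5*0 - 47 = 0 - 47 = -47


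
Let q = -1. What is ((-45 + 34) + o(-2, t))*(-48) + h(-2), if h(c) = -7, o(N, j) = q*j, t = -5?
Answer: 281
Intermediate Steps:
o(N, j) = -j
((-45 + 34) + o(-2, t))*(-48) + h(-2) = ((-45 + 34) - 1*(-5))*(-48) - 7 = (-11 + 5)*(-48) - 7 = -6*(-48) - 7 = 288 - 7 = 281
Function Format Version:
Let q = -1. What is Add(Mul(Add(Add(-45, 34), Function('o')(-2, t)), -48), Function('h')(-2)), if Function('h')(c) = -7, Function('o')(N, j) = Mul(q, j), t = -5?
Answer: 281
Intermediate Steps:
Function('o')(N, j) = Mul(-1, j)
Add(Mul(Add(Add(-45, 34), Function('o')(-2, t)), -48), Function('h')(-2)) = Add(Mul(Add(Add(-45, 34), Mul(-1, -5)), -48), -7) = Add(Mul(Add(-11, 5), -48), -7) = Add(Mul(-6, -48), -7) = Add(288, -7) = 281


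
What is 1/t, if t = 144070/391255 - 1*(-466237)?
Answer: 78251/36483540301 ≈ 2.1448e-6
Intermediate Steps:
t = 36483540301/78251 (t = 144070*(1/391255) + 466237 = 28814/78251 + 466237 = 36483540301/78251 ≈ 4.6624e+5)
1/t = 1/(36483540301/78251) = 78251/36483540301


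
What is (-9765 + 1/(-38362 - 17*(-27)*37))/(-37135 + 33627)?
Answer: 52191484/18749383 ≈ 2.7836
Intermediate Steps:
(-9765 + 1/(-38362 - 17*(-27)*37))/(-37135 + 33627) = (-9765 + 1/(-38362 + 459*37))/(-3508) = (-9765 + 1/(-38362 + 16983))*(-1/3508) = (-9765 + 1/(-21379))*(-1/3508) = (-9765 - 1/21379)*(-1/3508) = -208765936/21379*(-1/3508) = 52191484/18749383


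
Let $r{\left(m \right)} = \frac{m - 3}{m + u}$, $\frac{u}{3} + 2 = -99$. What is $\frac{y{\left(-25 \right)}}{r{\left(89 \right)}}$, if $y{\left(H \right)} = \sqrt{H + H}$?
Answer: $- \frac{535 i \sqrt{2}}{43} \approx - 17.595 i$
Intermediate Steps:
$u = -303$ ($u = -6 + 3 \left(-99\right) = -6 - 297 = -303$)
$y{\left(H \right)} = \sqrt{2} \sqrt{H}$ ($y{\left(H \right)} = \sqrt{2 H} = \sqrt{2} \sqrt{H}$)
$r{\left(m \right)} = \frac{-3 + m}{-303 + m}$ ($r{\left(m \right)} = \frac{m - 3}{m - 303} = \frac{-3 + m}{-303 + m}$)
$\frac{y{\left(-25 \right)}}{r{\left(89 \right)}} = \frac{\sqrt{2} \sqrt{-25}}{\frac{1}{-303 + 89} \left(-3 + 89\right)} = \frac{\sqrt{2} \cdot 5 i}{\frac{1}{-214} \cdot 86} = \frac{5 i \sqrt{2}}{\left(- \frac{1}{214}\right) 86} = \frac{5 i \sqrt{2}}{- \frac{43}{107}} = 5 i \sqrt{2} \left(- \frac{107}{43}\right) = - \frac{535 i \sqrt{2}}{43}$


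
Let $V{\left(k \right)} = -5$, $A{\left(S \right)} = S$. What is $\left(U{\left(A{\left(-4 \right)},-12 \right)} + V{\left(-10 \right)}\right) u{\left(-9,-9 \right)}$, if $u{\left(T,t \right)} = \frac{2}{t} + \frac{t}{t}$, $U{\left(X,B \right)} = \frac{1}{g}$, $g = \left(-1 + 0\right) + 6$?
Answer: $- \frac{56}{15} \approx -3.7333$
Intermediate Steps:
$g = 5$ ($g = -1 + 6 = 5$)
$U{\left(X,B \right)} = \frac{1}{5}$
$u{\left(T,t \right)} = 1 + \frac{2}{t}$ ($u{\left(T,t \right)} = \frac{2}{t} + 1 = 1 + \frac{2}{t}$)
$\left(U{\left(A{\left(-4 \right)},-12 \right)} + V{\left(-10 \right)}\right) u{\left(-9,-9 \right)} = \left(\frac{1}{5} - 5\right) \frac{2 - 9}{-9} = - \frac{24 \left(\left(- \frac{1}{9}\right) \left(-7\right)\right)}{5} = \left(- \frac{24}{5}\right) \frac{7}{9} = - \frac{56}{15}$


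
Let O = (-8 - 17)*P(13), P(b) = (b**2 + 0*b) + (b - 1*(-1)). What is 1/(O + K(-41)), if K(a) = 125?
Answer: -1/4450 ≈ -0.00022472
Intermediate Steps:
P(b) = 1 + b + b**2 (P(b) = (b**2 + 0) + (b + 1) = b**2 + (1 + b) = 1 + b + b**2)
O = -4575 (O = (-8 - 17)*(1 + 13 + 13**2) = -25*(1 + 13 + 169) = -25*183 = -4575)
1/(O + K(-41)) = 1/(-4575 + 125) = 1/(-4450) = -1/4450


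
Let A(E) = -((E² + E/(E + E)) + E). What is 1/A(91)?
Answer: -2/16745 ≈ -0.00011944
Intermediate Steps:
A(E) = -½ - E - E² (A(E) = -((E² + E/((2*E))) + E) = -((E² + (1/(2*E))*E) + E) = -((E² + ½) + E) = -((½ + E²) + E) = -(½ + E + E²) = -½ - E - E²)
1/A(91) = 1/(-½ - 1*91 - 1*91²) = 1/(-½ - 91 - 1*8281) = 1/(-½ - 91 - 8281) = 1/(-16745/2) = -2/16745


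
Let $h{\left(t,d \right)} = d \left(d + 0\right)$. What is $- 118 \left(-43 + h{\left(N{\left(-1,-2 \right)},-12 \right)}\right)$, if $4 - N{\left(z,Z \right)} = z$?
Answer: $-11918$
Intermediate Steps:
$N{\left(z,Z \right)} = 4 - z$
$h{\left(t,d \right)} = d^{2}$ ($h{\left(t,d \right)} = d d = d^{2}$)
$- 118 \left(-43 + h{\left(N{\left(-1,-2 \right)},-12 \right)}\right) = - 118 \left(-43 + \left(-12\right)^{2}\right) = - 118 \left(-43 + 144\right) = \left(-118\right) 101 = -11918$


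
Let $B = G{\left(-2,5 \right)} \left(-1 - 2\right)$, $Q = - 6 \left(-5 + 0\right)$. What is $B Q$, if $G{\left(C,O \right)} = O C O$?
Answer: $4500$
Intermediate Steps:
$G{\left(C,O \right)} = C O^{2}$ ($G{\left(C,O \right)} = C O O = C O^{2}$)
$Q = 30$ ($Q = \left(-6\right) \left(-5\right) = 30$)
$B = 150$ ($B = - 2 \cdot 5^{2} \left(-1 - 2\right) = \left(-2\right) 25 \left(-3\right) = \left(-50\right) \left(-3\right) = 150$)
$B Q = 150 \cdot 30 = 4500$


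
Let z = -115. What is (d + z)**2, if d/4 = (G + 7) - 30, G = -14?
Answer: 69169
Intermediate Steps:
d = -148 (d = 4*((-14 + 7) - 30) = 4*(-7 - 30) = 4*(-37) = -148)
(d + z)**2 = (-148 - 115)**2 = (-263)**2 = 69169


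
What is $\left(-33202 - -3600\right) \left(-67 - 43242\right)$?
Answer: $1282033018$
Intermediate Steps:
$\left(-33202 - -3600\right) \left(-67 - 43242\right) = \left(-33202 + 3600\right) \left(-43309\right) = \left(-29602\right) \left(-43309\right) = 1282033018$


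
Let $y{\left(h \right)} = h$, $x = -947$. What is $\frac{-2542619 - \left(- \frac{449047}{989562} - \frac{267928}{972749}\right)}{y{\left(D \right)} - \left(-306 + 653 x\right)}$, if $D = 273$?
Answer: $- \frac{2447512768214043883}{595817703172243860} \approx -4.1078$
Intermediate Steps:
$\frac{-2542619 - \left(- \frac{449047}{989562} - \frac{267928}{972749}\right)}{y{\left(D \right)} - \left(-306 + 653 x\right)} = \frac{-2542619 - \left(- \frac{449047}{989562} - \frac{267928}{972749}\right)}{273 + \left(306 - -618391\right)} = \frac{-2542619 - - \frac{701941387739}{962595445938}}{273 + \left(306 + 618391\right)} = \frac{-2542619 + \left(\frac{267928}{972749} + \frac{449047}{989562}\right)}{273 + 618697} = \frac{-2542619 + \frac{701941387739}{962595445938}}{618970} = \left(- \frac{2447512768214043883}{962595445938}\right) \frac{1}{618970} = - \frac{2447512768214043883}{595817703172243860}$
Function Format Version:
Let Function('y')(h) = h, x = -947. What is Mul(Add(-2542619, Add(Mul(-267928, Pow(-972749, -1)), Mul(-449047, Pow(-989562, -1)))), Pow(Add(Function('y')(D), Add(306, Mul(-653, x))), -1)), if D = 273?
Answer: Rational(-2447512768214043883, 595817703172243860) ≈ -4.1078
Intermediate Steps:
Mul(Add(-2542619, Add(Mul(-267928, Pow(-972749, -1)), Mul(-449047, Pow(-989562, -1)))), Pow(Add(Function('y')(D), Add(306, Mul(-653, x))), -1)) = Mul(Add(-2542619, Add(Mul(-267928, Pow(-972749, -1)), Mul(-449047, Pow(-989562, -1)))), Pow(Add(273, Add(306, Mul(-653, -947))), -1)) = Mul(Add(-2542619, Add(Mul(-267928, Rational(-1, 972749)), Mul(-449047, Rational(-1, 989562)))), Pow(Add(273, Add(306, 618391)), -1)) = Mul(Add(-2542619, Add(Rational(267928, 972749), Rational(449047, 989562))), Pow(Add(273, 618697), -1)) = Mul(Add(-2542619, Rational(701941387739, 962595445938)), Pow(618970, -1)) = Mul(Rational(-2447512768214043883, 962595445938), Rational(1, 618970)) = Rational(-2447512768214043883, 595817703172243860)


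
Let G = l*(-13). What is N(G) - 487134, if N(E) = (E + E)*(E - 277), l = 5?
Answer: -442674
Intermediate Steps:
G = -65 (G = 5*(-13) = -65)
N(E) = 2*E*(-277 + E) (N(E) = (2*E)*(-277 + E) = 2*E*(-277 + E))
N(G) - 487134 = 2*(-65)*(-277 - 65) - 487134 = 2*(-65)*(-342) - 487134 = 44460 - 487134 = -442674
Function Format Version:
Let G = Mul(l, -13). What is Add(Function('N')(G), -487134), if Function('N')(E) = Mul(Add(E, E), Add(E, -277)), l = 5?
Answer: -442674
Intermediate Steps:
G = -65 (G = Mul(5, -13) = -65)
Function('N')(E) = Mul(2, E, Add(-277, E)) (Function('N')(E) = Mul(Mul(2, E), Add(-277, E)) = Mul(2, E, Add(-277, E)))
Add(Function('N')(G), -487134) = Add(Mul(2, -65, Add(-277, -65)), -487134) = Add(Mul(2, -65, -342), -487134) = Add(44460, -487134) = -442674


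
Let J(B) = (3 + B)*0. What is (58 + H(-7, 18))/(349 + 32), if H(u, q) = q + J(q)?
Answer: 76/381 ≈ 0.19948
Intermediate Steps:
J(B) = 0
H(u, q) = q (H(u, q) = q + 0 = q)
(58 + H(-7, 18))/(349 + 32) = (58 + 18)/(349 + 32) = 76/381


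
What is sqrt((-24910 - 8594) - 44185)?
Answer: I*sqrt(77689) ≈ 278.73*I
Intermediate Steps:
sqrt((-24910 - 8594) - 44185) = sqrt(-33504 - 44185) = sqrt(-77689) = I*sqrt(77689)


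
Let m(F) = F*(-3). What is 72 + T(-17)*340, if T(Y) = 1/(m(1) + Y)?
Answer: 55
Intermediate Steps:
m(F) = -3*F
T(Y) = 1/(-3 + Y) (T(Y) = 1/(-3*1 + Y) = 1/(-3 + Y))
72 + T(-17)*340 = 72 + 340/(-3 - 17) = 72 + 340/(-20) = 72 - 1/20*340 = 72 - 17 = 55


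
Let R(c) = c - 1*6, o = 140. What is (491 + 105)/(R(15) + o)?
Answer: 4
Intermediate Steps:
R(c) = -6 + c (R(c) = c - 6 = -6 + c)
(491 + 105)/(R(15) + o) = (491 + 105)/((-6 + 15) + 140) = 596/(9 + 140) = 596/149 = 596*(1/149) = 4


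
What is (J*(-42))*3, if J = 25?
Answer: -3150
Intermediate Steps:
(J*(-42))*3 = (25*(-42))*3 = -1050*3 = -3150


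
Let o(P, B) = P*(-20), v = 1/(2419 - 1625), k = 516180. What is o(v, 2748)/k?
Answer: -1/20492346 ≈ -4.8799e-8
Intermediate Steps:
v = 1/794 ≈ 0.0012594
o(P, B) = -20*P
o(v, 2748)/k = -20*1/794/516180 = -10/397*1/516180 = -1/20492346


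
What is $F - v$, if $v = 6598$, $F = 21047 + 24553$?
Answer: $39002$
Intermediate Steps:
$F = 45600$
$F - v = 45600 - 6598 = 39002$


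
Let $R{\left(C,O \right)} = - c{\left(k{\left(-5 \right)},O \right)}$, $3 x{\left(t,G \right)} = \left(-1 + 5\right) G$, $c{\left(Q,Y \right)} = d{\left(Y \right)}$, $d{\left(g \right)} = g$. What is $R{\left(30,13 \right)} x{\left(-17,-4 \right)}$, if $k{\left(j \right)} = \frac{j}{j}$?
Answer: $\frac{208}{3} \approx 69.333$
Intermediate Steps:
$k{\left(j \right)} = 1$
$c{\left(Q,Y \right)} = Y$
$x{\left(t,G \right)} = \frac{4 G}{3}$ ($x{\left(t,G \right)} = \frac{\left(-1 + 5\right) G}{3} = \frac{4 G}{3}$)
$R{\left(C,O \right)} = - O$
$R{\left(30,13 \right)} x{\left(-17,-4 \right)} = \left(-1\right) 13 \cdot \frac{4}{3} \left(-4\right) = \left(-13\right) \left(- \frac{16}{3}\right) = \frac{208}{3}$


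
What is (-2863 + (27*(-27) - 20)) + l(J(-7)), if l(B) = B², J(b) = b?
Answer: -3563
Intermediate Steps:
(-2863 + (27*(-27) - 20)) + l(J(-7)) = (-2863 + (27*(-27) - 20)) + (-7)² = (-2863 + (-729 - 20)) + 49 = (-2863 - 749) + 49 = -3612 + 49 = -3563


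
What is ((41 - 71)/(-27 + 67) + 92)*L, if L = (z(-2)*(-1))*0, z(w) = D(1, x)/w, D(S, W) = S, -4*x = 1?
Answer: 0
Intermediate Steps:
x = -1/4 (x = -1/4*1 = -1/4 ≈ -0.25000)
z(w) = 1/w
L = 0 (L = (-1/(-2))*0 = -1/2*(-1)*0 = (1/2)*0 = 0)
((41 - 71)/(-27 + 67) + 92)*L = ((41 - 71)/(-27 + 67) + 92)*0 = (-30/40 + 92)*0 = (-30*1/40 + 92)*0 = (-3/4 + 92)*0 = (365/4)*0 = 0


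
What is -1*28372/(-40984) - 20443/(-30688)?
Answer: 213564481/157214624 ≈ 1.3584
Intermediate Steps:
-1*28372/(-40984) - 20443/(-30688) = -28372*(-1/40984) - 20443*(-1/30688) = 7093/10246 + 20443/30688 = 213564481/157214624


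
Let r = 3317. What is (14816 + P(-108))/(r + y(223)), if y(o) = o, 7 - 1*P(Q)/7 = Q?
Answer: 5207/1180 ≈ 4.4127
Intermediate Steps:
P(Q) = 49 - 7*Q
(14816 + P(-108))/(r + y(223)) = (14816 + (49 - 7*(-108)))/(3317 + 223) = (14816 + (49 + 756))/3540 = (14816 + 805)*(1/3540) = 15621*(1/3540) = 5207/1180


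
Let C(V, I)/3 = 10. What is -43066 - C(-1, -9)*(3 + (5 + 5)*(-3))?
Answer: -42256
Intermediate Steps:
C(V, I) = 30 (C(V, I) = 3*10 = 30)
-43066 - C(-1, -9)*(3 + (5 + 5)*(-3)) = -43066 - 30*(3 + (5 + 5)*(-3)) = -43066 - 30*(3 + 10*(-3)) = -43066 - 30*(3 - 30) = -43066 - 30*(-27) = -43066 - 1*(-810) = -43066 + 810 = -42256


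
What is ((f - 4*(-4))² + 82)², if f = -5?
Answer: 41209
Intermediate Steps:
((f - 4*(-4))² + 82)² = ((-5 - 4*(-4))² + 82)² = ((-5 + 16)² + 82)² = (11² + 82)² = (121 + 82)² = 203² = 41209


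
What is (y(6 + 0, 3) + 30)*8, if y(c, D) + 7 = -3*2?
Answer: 136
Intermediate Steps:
y(c, D) = -13 (y(c, D) = -7 - 3*2 = -7 - 6 = -13)
(y(6 + 0, 3) + 30)*8 = (-13 + 30)*8 = 17*8 = 136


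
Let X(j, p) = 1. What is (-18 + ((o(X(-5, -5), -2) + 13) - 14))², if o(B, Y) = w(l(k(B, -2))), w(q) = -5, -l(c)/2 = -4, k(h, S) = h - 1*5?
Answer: 576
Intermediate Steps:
k(h, S) = -5 + h (k(h, S) = h - 5 = -5 + h)
l(c) = 8 (l(c) = -2*(-4) = 8)
o(B, Y) = -5
(-18 + ((o(X(-5, -5), -2) + 13) - 14))² = (-18 + ((-5 + 13) - 14))² = (-18 + (8 - 14))² = (-18 - 6)² = (-24)² = 576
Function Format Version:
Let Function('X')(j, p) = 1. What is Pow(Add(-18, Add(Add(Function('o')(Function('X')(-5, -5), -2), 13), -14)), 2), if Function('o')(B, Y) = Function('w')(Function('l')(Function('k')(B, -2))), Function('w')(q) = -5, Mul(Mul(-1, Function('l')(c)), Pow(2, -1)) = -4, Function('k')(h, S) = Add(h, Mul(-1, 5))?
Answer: 576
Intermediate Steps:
Function('k')(h, S) = Add(-5, h) (Function('k')(h, S) = Add(h, -5) = Add(-5, h))
Function('l')(c) = 8 (Function('l')(c) = Mul(-2, -4) = 8)
Function('o')(B, Y) = -5
Pow(Add(-18, Add(Add(Function('o')(Function('X')(-5, -5), -2), 13), -14)), 2) = Pow(Add(-18, Add(Add(-5, 13), -14)), 2) = Pow(Add(-18, Add(8, -14)), 2) = Pow(Add(-18, -6), 2) = Pow(-24, 2) = 576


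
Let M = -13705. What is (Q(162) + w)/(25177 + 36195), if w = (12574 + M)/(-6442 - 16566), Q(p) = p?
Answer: 3728427/1412046976 ≈ 0.0026404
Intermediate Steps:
w = 1131/23008 (w = (12574 - 13705)/(-6442 - 16566) = -1131/(-23008) = -1131*(-1/23008) = 1131/23008 ≈ 0.049157)
(Q(162) + w)/(25177 + 36195) = (162 + 1131/23008)/(25177 + 36195) = (3728427/23008)/61372 = (3728427/23008)*(1/61372) = 3728427/1412046976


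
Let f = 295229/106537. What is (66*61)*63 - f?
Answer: 27021536377/106537 ≈ 2.5364e+5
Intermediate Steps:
f = 295229/106537 (f = 295229*(1/106537) = 295229/106537 ≈ 2.7711)
(66*61)*63 - f = (66*61)*63 - 1*295229/106537 = 4026*63 - 295229/106537 = 253638 - 295229/106537 = 27021536377/106537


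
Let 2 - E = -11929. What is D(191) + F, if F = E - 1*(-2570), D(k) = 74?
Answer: 14575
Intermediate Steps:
E = 11931 (E = 2 - 1*(-11929) = 2 + 11929 = 11931)
F = 14501 (F = 11931 - 1*(-2570) = 11931 + 2570 = 14501)
D(191) + F = 74 + 14501 = 14575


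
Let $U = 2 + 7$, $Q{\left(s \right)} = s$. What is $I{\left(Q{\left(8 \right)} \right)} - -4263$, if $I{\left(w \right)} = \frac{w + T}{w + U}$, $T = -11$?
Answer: $\frac{72468}{17} \approx 4262.8$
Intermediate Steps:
$U = 9$
$I{\left(w \right)} = \frac{-11 + w}{9 + w}$ ($I{\left(w \right)} = \frac{w - 11}{w + 9} = \frac{-11 + w}{9 + w}$)
$I{\left(Q{\left(8 \right)} \right)} - -4263 = \frac{-11 + 8}{9 + 8} - -4263 = \frac{1}{17} \left(-3\right) + 4263 = - \frac{3}{17} + 4263 = \frac{72468}{17}$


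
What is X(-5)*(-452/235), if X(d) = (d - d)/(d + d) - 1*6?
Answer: 2712/235 ≈ 11.540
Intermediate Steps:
X(d) = -6 (X(d) = 0/((2*d)) - 6 = 0*(1/(2*d)) - 6 = 0 - 6 = -6)
X(-5)*(-452/235) = -(-2712)/235 = -6*(-452/235) = 2712/235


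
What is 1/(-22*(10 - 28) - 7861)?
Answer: -1/7465 ≈ -0.00013396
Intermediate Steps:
1/(-22*(10 - 28) - 7861) = 1/(-22*(-18) - 7861) = 1/(396 - 7861) = 1/(-7465) = -1/7465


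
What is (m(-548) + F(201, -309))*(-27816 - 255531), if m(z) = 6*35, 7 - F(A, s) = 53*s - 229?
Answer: -4766746581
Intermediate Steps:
F(A, s) = 236 - 53*s (F(A, s) = 7 - (53*s - 229) = 7 - (-229 + 53*s) = 7 + (229 - 53*s) = 236 - 53*s)
m(z) = 210
(m(-548) + F(201, -309))*(-27816 - 255531) = (210 + (236 - 53*(-309)))*(-27816 - 255531) = (210 + (236 + 16377))*(-283347) = (210 + 16613)*(-283347) = 16823*(-283347) = -4766746581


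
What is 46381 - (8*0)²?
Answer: 46381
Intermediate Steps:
46381 - (8*0)² = 46381 - 1*0² = 46381 - 1*0 = 46381 + 0 = 46381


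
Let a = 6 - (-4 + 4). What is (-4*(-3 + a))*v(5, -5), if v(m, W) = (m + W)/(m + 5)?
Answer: 0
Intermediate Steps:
v(m, W) = (W + m)/(5 + m)
a = 6 (a = 6 - 1*0 = 6 + 0 = 6)
(-4*(-3 + a))*v(5, -5) = (-4*(-3 + 6))*((-5 + 5)/(5 + 5)) = (-4*3)*(0/10) = -6*0/5 = -12*0 = 0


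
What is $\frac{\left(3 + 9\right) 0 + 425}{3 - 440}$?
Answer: $- \frac{425}{437} \approx -0.97254$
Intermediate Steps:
$\frac{\left(3 + 9\right) 0 + 425}{3 - 440} = \frac{12 \cdot 0 + 425}{-437} = \left(0 + 425\right) \left(- \frac{1}{437}\right) = 425 \left(- \frac{1}{437}\right) = - \frac{425}{437}$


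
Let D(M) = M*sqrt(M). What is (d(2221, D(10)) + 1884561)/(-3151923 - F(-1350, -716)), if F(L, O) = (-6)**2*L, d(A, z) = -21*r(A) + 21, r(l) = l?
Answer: -612647/1034441 ≈ -0.59225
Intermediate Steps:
D(M) = M**(3/2)
d(A, z) = 21 - 21*A (d(A, z) = -21*A + 21 = 21 - 21*A)
F(L, O) = 36*L
(d(2221, D(10)) + 1884561)/(-3151923 - F(-1350, -716)) = ((21 - 21*2221) + 1884561)/(-3151923 - 36*(-1350)) = ((21 - 46641) + 1884561)/(-3151923 - 1*(-48600)) = (-46620 + 1884561)/(-3151923 + 48600) = 1837941/(-3103323) = 1837941*(-1/3103323) = -612647/1034441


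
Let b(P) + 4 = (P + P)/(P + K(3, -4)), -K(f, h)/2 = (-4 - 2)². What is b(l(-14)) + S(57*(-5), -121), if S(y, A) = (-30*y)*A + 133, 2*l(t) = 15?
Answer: -44480113/43 ≈ -1.0344e+6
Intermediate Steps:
K(f, h) = -72 (K(f, h) = -2*(-4 - 2)² = -2*(-6)² = -2*36 = -72)
l(t) = 15/2 (l(t) = (½)*15 = 15/2)
b(P) = -4 + 2*P/(-72 + P) (b(P) = -4 + (P + P)/(P - 72) = -4 + (2*P)/(-72 + P) = -4 + 2*P/(-72 + P))
S(y, A) = 133 - 30*A*y (S(y, A) = -30*A*y + 133 = 133 - 30*A*y)
b(l(-14)) + S(57*(-5), -121) = 2*(144 - 1*15/2)/(-72 + 15/2) + (133 - 30*(-121)*57*(-5)) = 2*(144 - 15/2)/(-129/2) + (133 - 30*(-121)*(-285)) = 2*(-2/129)*(273/2) + (133 - 1034550) = -182/43 - 1034417 = -44480113/43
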